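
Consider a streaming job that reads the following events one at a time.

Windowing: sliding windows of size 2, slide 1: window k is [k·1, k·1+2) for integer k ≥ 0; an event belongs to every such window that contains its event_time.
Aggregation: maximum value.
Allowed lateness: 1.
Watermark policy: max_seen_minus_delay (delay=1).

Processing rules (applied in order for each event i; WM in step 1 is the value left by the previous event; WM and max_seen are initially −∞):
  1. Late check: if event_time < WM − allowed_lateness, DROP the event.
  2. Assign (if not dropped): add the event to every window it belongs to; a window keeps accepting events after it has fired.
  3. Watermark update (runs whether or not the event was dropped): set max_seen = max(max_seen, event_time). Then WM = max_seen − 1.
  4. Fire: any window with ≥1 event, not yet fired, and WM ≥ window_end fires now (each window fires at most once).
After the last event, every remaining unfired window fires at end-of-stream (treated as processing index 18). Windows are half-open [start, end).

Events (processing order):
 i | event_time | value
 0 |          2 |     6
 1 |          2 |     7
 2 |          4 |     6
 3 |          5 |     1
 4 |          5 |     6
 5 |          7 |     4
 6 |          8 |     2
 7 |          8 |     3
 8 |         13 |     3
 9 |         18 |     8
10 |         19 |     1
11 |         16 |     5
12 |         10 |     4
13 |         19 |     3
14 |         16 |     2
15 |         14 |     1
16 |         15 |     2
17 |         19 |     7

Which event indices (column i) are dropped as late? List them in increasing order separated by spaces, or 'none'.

11 12 14 15 16

i=0 t=2 v=6: → [2,4),[1,3); WM=1
i=1 t=2 v=7: → [2,4),[1,3); WM=1
i=2 t=4 v=6: → [4,6),[3,5); WM=3; [1,3) fires=7
i=3 t=5 v=1: → [5,7),[4,6); WM=4; [2,4) fires=7
i=4 t=5 v=6: → [5,7),[4,6); WM=4
i=5 t=7 v=4: → [7,9),[6,8); WM=6; [3,5) fires=6 [4,6) fires=6
i=6 t=8 v=2: → [8,10),[7,9); WM=7; [5,7) fires=6
i=7 t=8 v=3: → [8,10),[7,9); WM=7
i=8 t=13 v=3: → [13,15),[12,14); WM=12; [6,8) fires=4 [7,9) fires=4 [8,10) fires=3
i=9 t=18 v=8: → [18,20),[17,19); WM=17; [12,14) fires=3 [13,15) fires=3
i=10 t=19 v=1: → [19,21),[18,20); WM=18
i=11 t=16 v=5: DROP (t<18-1); WM=18
i=12 t=10 v=4: DROP (t<18-1); WM=18
i=13 t=19 v=3: → [19,21),[18,20); WM=18
i=14 t=16 v=2: DROP (t<18-1); WM=18
i=15 t=14 v=1: DROP (t<18-1); WM=18
i=16 t=15 v=2: DROP (t<18-1); WM=18
i=17 t=19 v=7: → [19,21),[18,20); WM=18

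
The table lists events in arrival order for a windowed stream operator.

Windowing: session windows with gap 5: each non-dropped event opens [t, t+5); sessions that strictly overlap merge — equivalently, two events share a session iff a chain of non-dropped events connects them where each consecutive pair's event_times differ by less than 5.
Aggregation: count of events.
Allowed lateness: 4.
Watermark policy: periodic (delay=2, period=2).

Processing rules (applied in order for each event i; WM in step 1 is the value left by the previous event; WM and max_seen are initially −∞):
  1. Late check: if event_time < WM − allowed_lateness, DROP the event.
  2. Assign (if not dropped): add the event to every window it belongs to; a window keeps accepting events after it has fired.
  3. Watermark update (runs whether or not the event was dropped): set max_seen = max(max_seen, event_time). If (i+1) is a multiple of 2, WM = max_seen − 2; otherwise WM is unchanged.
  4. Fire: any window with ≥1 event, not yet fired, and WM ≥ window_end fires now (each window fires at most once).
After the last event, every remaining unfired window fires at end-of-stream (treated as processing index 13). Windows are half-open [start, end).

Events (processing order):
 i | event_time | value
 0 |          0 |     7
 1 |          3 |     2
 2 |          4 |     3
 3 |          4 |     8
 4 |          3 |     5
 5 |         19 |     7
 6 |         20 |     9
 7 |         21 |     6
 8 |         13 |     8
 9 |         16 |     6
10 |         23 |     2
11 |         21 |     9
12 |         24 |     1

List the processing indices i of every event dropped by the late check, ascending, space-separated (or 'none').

i=0 t=0 v=7: → [0,5); WM=−∞
i=1 t=3 v=2: → [0,8); WM=1
i=2 t=4 v=3: → [0,9); WM=1
i=3 t=4 v=8: → [0,9); WM=2
i=4 t=3 v=5: → [0,9); WM=2
i=5 t=19 v=7: → [19,24); WM=17
i=6 t=20 v=9: → [19,25); WM=17
i=7 t=21 v=6: → [19,26); WM=19
i=8 t=13 v=8: DROP (t<19-4); WM=19
i=9 t=16 v=6: → [16,26); WM=19
i=10 t=23 v=2: → [16,28); WM=19
i=11 t=21 v=9: → [16,28); WM=21
i=12 t=24 v=1: → [16,29); WM=21

8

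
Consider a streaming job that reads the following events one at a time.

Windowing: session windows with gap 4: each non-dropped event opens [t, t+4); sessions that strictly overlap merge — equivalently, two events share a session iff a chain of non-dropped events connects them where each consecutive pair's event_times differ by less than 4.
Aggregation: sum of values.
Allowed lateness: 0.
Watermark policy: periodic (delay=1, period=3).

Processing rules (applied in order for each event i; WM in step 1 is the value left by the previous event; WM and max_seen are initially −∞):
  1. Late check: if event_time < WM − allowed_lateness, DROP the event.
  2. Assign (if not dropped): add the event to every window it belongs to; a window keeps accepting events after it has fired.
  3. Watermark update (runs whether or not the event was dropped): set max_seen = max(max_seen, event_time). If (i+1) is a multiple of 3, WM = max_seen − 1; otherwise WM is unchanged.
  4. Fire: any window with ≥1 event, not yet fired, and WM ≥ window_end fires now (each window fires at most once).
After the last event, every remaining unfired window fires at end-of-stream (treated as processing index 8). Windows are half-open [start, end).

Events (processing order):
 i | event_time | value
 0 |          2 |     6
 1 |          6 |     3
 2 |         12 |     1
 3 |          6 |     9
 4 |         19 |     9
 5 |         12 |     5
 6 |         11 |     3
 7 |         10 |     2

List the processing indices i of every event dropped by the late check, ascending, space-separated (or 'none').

3 6 7

i=0 t=2 v=6: → [2,6); WM=−∞
i=1 t=6 v=3: → [6,10); WM=−∞
i=2 t=12 v=1: → [12,16); WM=11
i=3 t=6 v=9: DROP (t<11-0); WM=11
i=4 t=19 v=9: → [19,23); WM=11
i=5 t=12 v=5: → [12,16); WM=18
i=6 t=11 v=3: DROP (t<18-0); WM=18
i=7 t=10 v=2: DROP (t<18-0); WM=18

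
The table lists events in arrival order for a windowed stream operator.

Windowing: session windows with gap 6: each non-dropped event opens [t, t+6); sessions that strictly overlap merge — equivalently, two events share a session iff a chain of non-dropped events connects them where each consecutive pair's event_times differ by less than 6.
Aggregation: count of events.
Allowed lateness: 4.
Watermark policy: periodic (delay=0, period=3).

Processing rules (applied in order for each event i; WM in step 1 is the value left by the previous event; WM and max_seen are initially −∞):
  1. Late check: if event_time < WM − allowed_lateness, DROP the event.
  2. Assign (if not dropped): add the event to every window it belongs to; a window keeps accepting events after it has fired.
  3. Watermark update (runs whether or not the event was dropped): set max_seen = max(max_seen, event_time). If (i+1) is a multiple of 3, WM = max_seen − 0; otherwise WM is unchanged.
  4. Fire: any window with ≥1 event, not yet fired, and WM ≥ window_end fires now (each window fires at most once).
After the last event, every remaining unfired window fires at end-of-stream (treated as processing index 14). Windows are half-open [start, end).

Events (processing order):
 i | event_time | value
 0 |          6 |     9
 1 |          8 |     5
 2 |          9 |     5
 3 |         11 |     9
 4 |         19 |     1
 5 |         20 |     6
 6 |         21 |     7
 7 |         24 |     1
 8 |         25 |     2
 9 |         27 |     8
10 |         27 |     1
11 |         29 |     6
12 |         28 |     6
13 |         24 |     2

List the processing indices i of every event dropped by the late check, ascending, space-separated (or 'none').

i=0 t=6 v=9: → [6,12); WM=−∞
i=1 t=8 v=5: → [6,14); WM=−∞
i=2 t=9 v=5: → [6,15); WM=9
i=3 t=11 v=9: → [6,17); WM=9
i=4 t=19 v=1: → [19,25); WM=9
i=5 t=20 v=6: → [19,26); WM=20
i=6 t=21 v=7: → [19,27); WM=20
i=7 t=24 v=1: → [19,30); WM=20
i=8 t=25 v=2: → [19,31); WM=25
i=9 t=27 v=8: → [19,33); WM=25
i=10 t=27 v=1: → [19,33); WM=25
i=11 t=29 v=6: → [19,35); WM=29
i=12 t=28 v=6: → [19,35); WM=29
i=13 t=24 v=2: DROP (t<29-4); WM=29

13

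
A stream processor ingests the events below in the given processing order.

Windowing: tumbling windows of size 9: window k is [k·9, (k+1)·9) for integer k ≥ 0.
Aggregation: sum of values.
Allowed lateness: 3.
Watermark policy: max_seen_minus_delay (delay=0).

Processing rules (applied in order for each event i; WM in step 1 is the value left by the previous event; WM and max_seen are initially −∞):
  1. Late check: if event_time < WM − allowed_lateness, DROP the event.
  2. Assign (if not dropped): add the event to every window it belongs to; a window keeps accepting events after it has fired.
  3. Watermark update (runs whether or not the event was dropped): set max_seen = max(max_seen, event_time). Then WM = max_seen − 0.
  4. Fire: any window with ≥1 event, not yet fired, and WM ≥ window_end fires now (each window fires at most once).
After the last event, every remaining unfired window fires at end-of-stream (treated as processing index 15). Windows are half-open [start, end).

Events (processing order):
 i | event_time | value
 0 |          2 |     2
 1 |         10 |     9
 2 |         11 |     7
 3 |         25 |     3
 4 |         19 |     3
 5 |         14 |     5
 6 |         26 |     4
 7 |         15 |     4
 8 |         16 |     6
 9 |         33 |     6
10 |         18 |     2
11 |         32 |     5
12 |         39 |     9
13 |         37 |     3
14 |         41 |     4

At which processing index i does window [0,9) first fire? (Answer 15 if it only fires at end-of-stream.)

1

i=0 t=2 v=2: → [0,9); WM=2
i=1 t=10 v=9: → [9,18); WM=10; [0,9) fires=2
i=2 t=11 v=7: → [9,18); WM=11
i=3 t=25 v=3: → [18,27); WM=25; [9,18) fires=16
i=4 t=19 v=3: DROP (t<25-3); WM=25
i=5 t=14 v=5: DROP (t<25-3); WM=25
i=6 t=26 v=4: → [18,27); WM=26
i=7 t=15 v=4: DROP (t<26-3); WM=26
i=8 t=16 v=6: DROP (t<26-3); WM=26
i=9 t=33 v=6: → [27,36); WM=33; [18,27) fires=7
i=10 t=18 v=2: DROP (t<33-3); WM=33
i=11 t=32 v=5: → [27,36); WM=33
i=12 t=39 v=9: → [36,45); WM=39; [27,36) fires=11
i=13 t=37 v=3: → [36,45); WM=39
i=14 t=41 v=4: → [36,45); WM=41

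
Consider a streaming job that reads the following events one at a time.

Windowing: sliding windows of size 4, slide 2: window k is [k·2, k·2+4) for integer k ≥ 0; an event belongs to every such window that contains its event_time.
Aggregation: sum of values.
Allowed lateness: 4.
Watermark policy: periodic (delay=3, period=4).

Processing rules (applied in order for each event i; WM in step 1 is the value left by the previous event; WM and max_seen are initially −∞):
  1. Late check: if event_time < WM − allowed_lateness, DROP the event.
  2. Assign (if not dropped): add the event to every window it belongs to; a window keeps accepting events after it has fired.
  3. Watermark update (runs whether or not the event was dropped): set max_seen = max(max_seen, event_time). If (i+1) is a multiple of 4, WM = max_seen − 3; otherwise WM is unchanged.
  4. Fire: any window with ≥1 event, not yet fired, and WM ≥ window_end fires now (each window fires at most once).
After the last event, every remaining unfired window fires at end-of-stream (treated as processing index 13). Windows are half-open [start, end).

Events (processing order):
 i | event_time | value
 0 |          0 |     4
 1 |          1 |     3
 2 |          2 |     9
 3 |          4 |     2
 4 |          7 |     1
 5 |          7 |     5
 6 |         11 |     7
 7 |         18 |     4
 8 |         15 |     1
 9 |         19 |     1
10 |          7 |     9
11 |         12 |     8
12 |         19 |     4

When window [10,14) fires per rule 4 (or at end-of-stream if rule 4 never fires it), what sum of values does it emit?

7

i=0 t=0 v=4: → [0,4); WM=−∞
i=1 t=1 v=3: → [0,4); WM=−∞
i=2 t=2 v=9: → [2,6),[0,4); WM=−∞
i=3 t=4 v=2: → [4,8),[2,6); WM=1
i=4 t=7 v=1: → [6,10),[4,8); WM=1
i=5 t=7 v=5: → [6,10),[4,8); WM=1
i=6 t=11 v=7: → [10,14),[8,12); WM=1
i=7 t=18 v=4: → [18,22),[16,20); WM=15; [0,4) fires=16 [2,6) fires=11 [4,8) fires=8 [6,10) fires=6 [8,12) fires=7 [10,14) fires=7
i=8 t=15 v=1: → [14,18),[12,16); WM=15
i=9 t=19 v=1: → [18,22),[16,20); WM=15
i=10 t=7 v=9: DROP (t<15-4); WM=15
i=11 t=12 v=8: → [12,16),[10,14); WM=16; [12,16) fires=9
i=12 t=19 v=4: → [18,22),[16,20); WM=16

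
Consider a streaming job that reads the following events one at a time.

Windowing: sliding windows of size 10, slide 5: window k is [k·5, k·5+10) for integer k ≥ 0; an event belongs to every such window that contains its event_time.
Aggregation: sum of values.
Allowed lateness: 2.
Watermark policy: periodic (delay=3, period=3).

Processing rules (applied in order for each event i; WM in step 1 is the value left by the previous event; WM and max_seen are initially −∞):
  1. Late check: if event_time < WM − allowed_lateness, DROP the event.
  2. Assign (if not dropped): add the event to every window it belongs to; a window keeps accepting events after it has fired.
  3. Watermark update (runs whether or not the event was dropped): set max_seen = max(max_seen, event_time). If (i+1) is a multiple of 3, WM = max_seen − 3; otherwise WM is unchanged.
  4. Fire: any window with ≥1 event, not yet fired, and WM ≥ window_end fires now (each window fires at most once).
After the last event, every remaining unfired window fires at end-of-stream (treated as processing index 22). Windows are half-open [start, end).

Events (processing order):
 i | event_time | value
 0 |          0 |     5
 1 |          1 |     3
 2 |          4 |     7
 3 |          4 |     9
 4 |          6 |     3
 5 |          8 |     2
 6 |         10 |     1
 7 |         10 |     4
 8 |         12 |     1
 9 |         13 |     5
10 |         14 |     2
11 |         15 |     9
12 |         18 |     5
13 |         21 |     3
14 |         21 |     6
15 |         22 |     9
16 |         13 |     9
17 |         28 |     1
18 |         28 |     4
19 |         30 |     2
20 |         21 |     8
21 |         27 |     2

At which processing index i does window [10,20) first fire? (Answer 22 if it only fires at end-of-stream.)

17

i=0 t=0 v=5: → [0,10); WM=−∞
i=1 t=1 v=3: → [0,10); WM=−∞
i=2 t=4 v=7: → [0,10); WM=1
i=3 t=4 v=9: → [0,10); WM=1
i=4 t=6 v=3: → [5,15),[0,10); WM=1
i=5 t=8 v=2: → [5,15),[0,10); WM=5
i=6 t=10 v=1: → [10,20),[5,15); WM=5
i=7 t=10 v=4: → [10,20),[5,15); WM=5
i=8 t=12 v=1: → [10,20),[5,15); WM=9
i=9 t=13 v=5: → [10,20),[5,15); WM=9
i=10 t=14 v=2: → [10,20),[5,15); WM=9
i=11 t=15 v=9: → [15,25),[10,20); WM=12; [0,10) fires=29
i=12 t=18 v=5: → [15,25),[10,20); WM=12
i=13 t=21 v=3: → [20,30),[15,25); WM=12
i=14 t=21 v=6: → [20,30),[15,25); WM=18; [5,15) fires=18
i=15 t=22 v=9: → [20,30),[15,25); WM=18
i=16 t=13 v=9: DROP (t<18-2); WM=18
i=17 t=28 v=1: → [25,35),[20,30); WM=25; [10,20) fires=27 [15,25) fires=32
i=18 t=28 v=4: → [25,35),[20,30); WM=25
i=19 t=30 v=2: → [30,40),[25,35); WM=25
i=20 t=21 v=8: DROP (t<25-2); WM=27
i=21 t=27 v=2: → [25,35),[20,30); WM=27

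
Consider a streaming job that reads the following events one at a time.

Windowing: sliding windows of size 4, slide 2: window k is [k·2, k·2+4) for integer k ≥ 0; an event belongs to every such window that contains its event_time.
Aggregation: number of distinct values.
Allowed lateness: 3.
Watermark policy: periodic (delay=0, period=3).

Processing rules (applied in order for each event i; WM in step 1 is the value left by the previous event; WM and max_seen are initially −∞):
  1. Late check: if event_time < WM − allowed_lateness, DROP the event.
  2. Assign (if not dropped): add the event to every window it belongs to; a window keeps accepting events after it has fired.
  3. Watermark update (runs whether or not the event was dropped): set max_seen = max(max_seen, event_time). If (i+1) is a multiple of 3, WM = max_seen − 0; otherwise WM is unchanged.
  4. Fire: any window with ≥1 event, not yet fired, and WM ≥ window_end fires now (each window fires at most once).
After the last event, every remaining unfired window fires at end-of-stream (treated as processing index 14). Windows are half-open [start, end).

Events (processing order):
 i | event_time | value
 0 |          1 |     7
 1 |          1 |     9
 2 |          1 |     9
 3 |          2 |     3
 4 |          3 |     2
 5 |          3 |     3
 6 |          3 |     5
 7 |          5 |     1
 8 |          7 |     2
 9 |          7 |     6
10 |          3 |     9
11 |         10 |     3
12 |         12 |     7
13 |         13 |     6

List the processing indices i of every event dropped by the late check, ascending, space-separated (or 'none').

i=0 t=1 v=7: → [0,4); WM=−∞
i=1 t=1 v=9: → [0,4); WM=−∞
i=2 t=1 v=9: → [0,4); WM=1
i=3 t=2 v=3: → [2,6),[0,4); WM=1
i=4 t=3 v=2: → [2,6),[0,4); WM=1
i=5 t=3 v=3: → [2,6),[0,4); WM=3
i=6 t=3 v=5: → [2,6),[0,4); WM=3
i=7 t=5 v=1: → [4,8),[2,6); WM=3
i=8 t=7 v=2: → [6,10),[4,8); WM=7; [0,4) fires=5 [2,6) fires=4
i=9 t=7 v=6: → [6,10),[4,8); WM=7
i=10 t=3 v=9: DROP (t<7-3); WM=7
i=11 t=10 v=3: → [10,14),[8,12); WM=10; [4,8) fires=3 [6,10) fires=2
i=12 t=12 v=7: → [12,16),[10,14); WM=10
i=13 t=13 v=6: → [12,16),[10,14); WM=10

10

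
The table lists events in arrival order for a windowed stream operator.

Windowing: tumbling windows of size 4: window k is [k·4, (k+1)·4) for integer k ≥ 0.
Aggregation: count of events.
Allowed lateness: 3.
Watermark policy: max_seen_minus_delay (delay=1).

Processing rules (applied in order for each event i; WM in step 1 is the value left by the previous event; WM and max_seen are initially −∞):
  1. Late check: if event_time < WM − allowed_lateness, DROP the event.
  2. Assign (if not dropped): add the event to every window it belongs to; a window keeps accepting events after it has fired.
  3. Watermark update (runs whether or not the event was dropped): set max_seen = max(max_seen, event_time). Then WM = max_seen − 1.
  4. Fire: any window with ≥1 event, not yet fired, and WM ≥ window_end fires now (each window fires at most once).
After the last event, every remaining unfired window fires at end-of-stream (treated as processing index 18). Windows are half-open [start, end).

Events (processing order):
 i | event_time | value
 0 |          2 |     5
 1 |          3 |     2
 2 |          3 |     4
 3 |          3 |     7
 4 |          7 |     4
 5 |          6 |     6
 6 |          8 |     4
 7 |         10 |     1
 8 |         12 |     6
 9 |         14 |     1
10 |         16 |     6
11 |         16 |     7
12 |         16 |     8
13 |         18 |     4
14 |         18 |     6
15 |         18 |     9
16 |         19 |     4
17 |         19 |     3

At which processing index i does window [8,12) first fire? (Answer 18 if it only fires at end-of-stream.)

9

i=0 t=2 v=5: → [0,4); WM=1
i=1 t=3 v=2: → [0,4); WM=2
i=2 t=3 v=4: → [0,4); WM=2
i=3 t=3 v=7: → [0,4); WM=2
i=4 t=7 v=4: → [4,8); WM=6; [0,4) fires=4
i=5 t=6 v=6: → [4,8); WM=6
i=6 t=8 v=4: → [8,12); WM=7
i=7 t=10 v=1: → [8,12); WM=9; [4,8) fires=2
i=8 t=12 v=6: → [12,16); WM=11
i=9 t=14 v=1: → [12,16); WM=13; [8,12) fires=2
i=10 t=16 v=6: → [16,20); WM=15
i=11 t=16 v=7: → [16,20); WM=15
i=12 t=16 v=8: → [16,20); WM=15
i=13 t=18 v=4: → [16,20); WM=17; [12,16) fires=2
i=14 t=18 v=6: → [16,20); WM=17
i=15 t=18 v=9: → [16,20); WM=17
i=16 t=19 v=4: → [16,20); WM=18
i=17 t=19 v=3: → [16,20); WM=18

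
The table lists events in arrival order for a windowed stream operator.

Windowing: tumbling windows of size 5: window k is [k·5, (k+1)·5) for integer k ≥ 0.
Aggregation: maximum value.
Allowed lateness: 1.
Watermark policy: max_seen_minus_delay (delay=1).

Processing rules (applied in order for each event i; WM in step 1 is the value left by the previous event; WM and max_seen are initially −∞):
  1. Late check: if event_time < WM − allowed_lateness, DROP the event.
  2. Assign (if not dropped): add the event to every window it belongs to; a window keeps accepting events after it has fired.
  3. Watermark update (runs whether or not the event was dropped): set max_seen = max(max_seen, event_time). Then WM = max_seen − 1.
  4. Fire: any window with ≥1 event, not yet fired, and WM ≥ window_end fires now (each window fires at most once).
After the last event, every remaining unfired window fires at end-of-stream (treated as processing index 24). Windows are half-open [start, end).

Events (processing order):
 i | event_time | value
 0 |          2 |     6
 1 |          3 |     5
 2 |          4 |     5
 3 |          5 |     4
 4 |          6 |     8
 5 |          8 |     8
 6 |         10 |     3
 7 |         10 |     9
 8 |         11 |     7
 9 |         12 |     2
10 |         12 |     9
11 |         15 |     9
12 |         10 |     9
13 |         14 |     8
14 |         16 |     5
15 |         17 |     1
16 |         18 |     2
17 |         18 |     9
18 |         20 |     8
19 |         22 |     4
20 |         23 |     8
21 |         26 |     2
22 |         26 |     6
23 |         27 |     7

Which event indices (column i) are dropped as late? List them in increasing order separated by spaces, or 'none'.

i=0 t=2 v=6: → [0,5); WM=1
i=1 t=3 v=5: → [0,5); WM=2
i=2 t=4 v=5: → [0,5); WM=3
i=3 t=5 v=4: → [5,10); WM=4
i=4 t=6 v=8: → [5,10); WM=5; [0,5) fires=6
i=5 t=8 v=8: → [5,10); WM=7
i=6 t=10 v=3: → [10,15); WM=9
i=7 t=10 v=9: → [10,15); WM=9
i=8 t=11 v=7: → [10,15); WM=10; [5,10) fires=8
i=9 t=12 v=2: → [10,15); WM=11
i=10 t=12 v=9: → [10,15); WM=11
i=11 t=15 v=9: → [15,20); WM=14
i=12 t=10 v=9: DROP (t<14-1); WM=14
i=13 t=14 v=8: → [10,15); WM=14
i=14 t=16 v=5: → [15,20); WM=15; [10,15) fires=9
i=15 t=17 v=1: → [15,20); WM=16
i=16 t=18 v=2: → [15,20); WM=17
i=17 t=18 v=9: → [15,20); WM=17
i=18 t=20 v=8: → [20,25); WM=19
i=19 t=22 v=4: → [20,25); WM=21; [15,20) fires=9
i=20 t=23 v=8: → [20,25); WM=22
i=21 t=26 v=2: → [25,30); WM=25; [20,25) fires=8
i=22 t=26 v=6: → [25,30); WM=25
i=23 t=27 v=7: → [25,30); WM=26

12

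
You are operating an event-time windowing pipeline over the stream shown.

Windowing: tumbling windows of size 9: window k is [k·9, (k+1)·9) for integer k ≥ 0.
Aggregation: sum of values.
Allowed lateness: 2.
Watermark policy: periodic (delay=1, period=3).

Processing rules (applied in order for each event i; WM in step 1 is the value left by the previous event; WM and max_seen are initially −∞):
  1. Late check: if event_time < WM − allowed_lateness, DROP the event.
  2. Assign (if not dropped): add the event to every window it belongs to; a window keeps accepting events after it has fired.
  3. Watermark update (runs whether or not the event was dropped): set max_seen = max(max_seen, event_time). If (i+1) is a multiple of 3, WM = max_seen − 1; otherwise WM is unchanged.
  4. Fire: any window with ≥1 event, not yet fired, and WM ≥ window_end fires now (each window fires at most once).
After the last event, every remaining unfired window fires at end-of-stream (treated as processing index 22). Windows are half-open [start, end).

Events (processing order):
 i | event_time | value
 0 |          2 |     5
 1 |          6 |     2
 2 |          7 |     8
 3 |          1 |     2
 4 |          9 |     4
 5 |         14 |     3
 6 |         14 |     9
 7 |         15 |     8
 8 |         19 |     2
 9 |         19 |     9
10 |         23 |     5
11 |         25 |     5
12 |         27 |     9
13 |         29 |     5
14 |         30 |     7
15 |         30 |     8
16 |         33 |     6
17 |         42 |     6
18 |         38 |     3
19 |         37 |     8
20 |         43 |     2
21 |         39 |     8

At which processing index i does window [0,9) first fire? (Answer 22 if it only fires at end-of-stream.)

i=0 t=2 v=5: → [0,9); WM=−∞
i=1 t=6 v=2: → [0,9); WM=−∞
i=2 t=7 v=8: → [0,9); WM=6
i=3 t=1 v=2: DROP (t<6-2); WM=6
i=4 t=9 v=4: → [9,18); WM=6
i=5 t=14 v=3: → [9,18); WM=13; [0,9) fires=15
i=6 t=14 v=9: → [9,18); WM=13
i=7 t=15 v=8: → [9,18); WM=13
i=8 t=19 v=2: → [18,27); WM=18; [9,18) fires=24
i=9 t=19 v=9: → [18,27); WM=18
i=10 t=23 v=5: → [18,27); WM=18
i=11 t=25 v=5: → [18,27); WM=24
i=12 t=27 v=9: → [27,36); WM=24
i=13 t=29 v=5: → [27,36); WM=24
i=14 t=30 v=7: → [27,36); WM=29; [18,27) fires=21
i=15 t=30 v=8: → [27,36); WM=29
i=16 t=33 v=6: → [27,36); WM=29
i=17 t=42 v=6: → [36,45); WM=41; [27,36) fires=35
i=18 t=38 v=3: DROP (t<41-2); WM=41
i=19 t=37 v=8: DROP (t<41-2); WM=41
i=20 t=43 v=2: → [36,45); WM=42
i=21 t=39 v=8: DROP (t<42-2); WM=42

5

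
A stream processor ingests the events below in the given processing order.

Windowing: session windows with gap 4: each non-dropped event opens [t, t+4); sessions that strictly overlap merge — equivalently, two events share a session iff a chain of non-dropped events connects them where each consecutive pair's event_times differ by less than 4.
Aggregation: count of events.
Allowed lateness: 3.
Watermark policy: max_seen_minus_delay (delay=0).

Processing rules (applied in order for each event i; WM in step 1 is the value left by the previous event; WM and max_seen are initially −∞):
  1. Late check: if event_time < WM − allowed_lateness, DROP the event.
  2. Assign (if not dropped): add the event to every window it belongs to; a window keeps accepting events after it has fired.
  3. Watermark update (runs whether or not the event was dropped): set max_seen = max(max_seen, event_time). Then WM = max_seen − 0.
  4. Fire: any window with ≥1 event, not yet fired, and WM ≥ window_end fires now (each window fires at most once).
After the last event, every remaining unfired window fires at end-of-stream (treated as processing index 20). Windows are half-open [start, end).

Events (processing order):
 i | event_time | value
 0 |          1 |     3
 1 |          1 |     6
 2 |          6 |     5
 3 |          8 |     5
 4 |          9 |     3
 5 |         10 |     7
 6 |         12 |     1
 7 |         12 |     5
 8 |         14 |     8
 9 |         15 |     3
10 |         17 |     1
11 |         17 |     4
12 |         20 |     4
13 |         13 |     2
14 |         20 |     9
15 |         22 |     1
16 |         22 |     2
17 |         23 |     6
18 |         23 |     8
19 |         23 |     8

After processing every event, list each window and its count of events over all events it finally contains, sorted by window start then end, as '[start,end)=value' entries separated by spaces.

i=0 t=1 v=3: → [1,5); WM=1
i=1 t=1 v=6: → [1,5); WM=1
i=2 t=6 v=5: → [6,10); WM=6
i=3 t=8 v=5: → [6,12); WM=8
i=4 t=9 v=3: → [6,13); WM=9
i=5 t=10 v=7: → [6,14); WM=10
i=6 t=12 v=1: → [6,16); WM=12
i=7 t=12 v=5: → [6,16); WM=12
i=8 t=14 v=8: → [6,18); WM=14
i=9 t=15 v=3: → [6,19); WM=15
i=10 t=17 v=1: → [6,21); WM=17
i=11 t=17 v=4: → [6,21); WM=17
i=12 t=20 v=4: → [6,24); WM=20
i=13 t=13 v=2: DROP (t<20-3); WM=20
i=14 t=20 v=9: → [6,24); WM=20
i=15 t=22 v=1: → [6,26); WM=22
i=16 t=22 v=2: → [6,26); WM=22
i=17 t=23 v=6: → [6,27); WM=23
i=18 t=23 v=8: → [6,27); WM=23
i=19 t=23 v=8: → [6,27); WM=23

[1,5)=2 [6,27)=17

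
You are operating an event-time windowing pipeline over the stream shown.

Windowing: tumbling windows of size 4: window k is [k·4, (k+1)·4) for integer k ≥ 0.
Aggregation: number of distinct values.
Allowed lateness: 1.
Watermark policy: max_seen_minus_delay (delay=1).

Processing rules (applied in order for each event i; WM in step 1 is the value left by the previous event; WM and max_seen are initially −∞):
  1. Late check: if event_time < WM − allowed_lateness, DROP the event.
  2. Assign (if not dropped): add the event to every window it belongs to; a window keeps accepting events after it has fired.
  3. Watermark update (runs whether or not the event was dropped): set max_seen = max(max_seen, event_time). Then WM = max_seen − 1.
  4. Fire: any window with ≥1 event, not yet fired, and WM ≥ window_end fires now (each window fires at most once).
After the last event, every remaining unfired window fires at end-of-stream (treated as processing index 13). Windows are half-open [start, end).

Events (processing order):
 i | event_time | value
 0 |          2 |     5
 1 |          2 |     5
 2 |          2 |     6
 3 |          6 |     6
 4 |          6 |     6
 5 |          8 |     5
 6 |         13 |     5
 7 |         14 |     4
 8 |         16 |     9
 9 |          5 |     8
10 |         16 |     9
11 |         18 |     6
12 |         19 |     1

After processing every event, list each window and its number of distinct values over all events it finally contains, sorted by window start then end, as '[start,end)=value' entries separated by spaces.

[0,4)=2 [4,8)=1 [8,12)=1 [12,16)=2 [16,20)=3

i=0 t=2 v=5: → [0,4); WM=1
i=1 t=2 v=5: → [0,4); WM=1
i=2 t=2 v=6: → [0,4); WM=1
i=3 t=6 v=6: → [4,8); WM=5; [0,4) fires=2
i=4 t=6 v=6: → [4,8); WM=5
i=5 t=8 v=5: → [8,12); WM=7
i=6 t=13 v=5: → [12,16); WM=12; [4,8) fires=1 [8,12) fires=1
i=7 t=14 v=4: → [12,16); WM=13
i=8 t=16 v=9: → [16,20); WM=15
i=9 t=5 v=8: DROP (t<15-1); WM=15
i=10 t=16 v=9: → [16,20); WM=15
i=11 t=18 v=6: → [16,20); WM=17; [12,16) fires=2
i=12 t=19 v=1: → [16,20); WM=18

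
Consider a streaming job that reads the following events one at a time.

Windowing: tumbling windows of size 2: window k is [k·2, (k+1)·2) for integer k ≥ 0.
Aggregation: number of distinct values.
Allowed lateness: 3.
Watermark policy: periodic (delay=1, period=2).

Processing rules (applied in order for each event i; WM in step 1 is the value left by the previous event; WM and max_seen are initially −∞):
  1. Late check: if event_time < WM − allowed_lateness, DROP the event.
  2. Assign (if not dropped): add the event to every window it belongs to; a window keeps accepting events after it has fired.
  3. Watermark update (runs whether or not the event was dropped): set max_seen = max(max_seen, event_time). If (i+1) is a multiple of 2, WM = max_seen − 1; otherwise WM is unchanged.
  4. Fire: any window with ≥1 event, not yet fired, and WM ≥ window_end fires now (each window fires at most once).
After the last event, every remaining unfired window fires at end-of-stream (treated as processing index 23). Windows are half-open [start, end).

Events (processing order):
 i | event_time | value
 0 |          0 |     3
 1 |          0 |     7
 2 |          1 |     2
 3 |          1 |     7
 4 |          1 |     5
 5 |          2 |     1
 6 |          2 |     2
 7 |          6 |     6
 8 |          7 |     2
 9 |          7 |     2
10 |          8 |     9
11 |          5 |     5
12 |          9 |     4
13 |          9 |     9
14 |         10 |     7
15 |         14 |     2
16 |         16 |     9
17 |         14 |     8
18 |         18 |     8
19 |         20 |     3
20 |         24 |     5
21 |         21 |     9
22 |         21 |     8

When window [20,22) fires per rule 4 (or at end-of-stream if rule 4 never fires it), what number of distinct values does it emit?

2

i=0 t=0 v=3: → [0,2); WM=−∞
i=1 t=0 v=7: → [0,2); WM=-1
i=2 t=1 v=2: → [0,2); WM=-1
i=3 t=1 v=7: → [0,2); WM=0
i=4 t=1 v=5: → [0,2); WM=0
i=5 t=2 v=1: → [2,4); WM=1
i=6 t=2 v=2: → [2,4); WM=1
i=7 t=6 v=6: → [6,8); WM=5; [0,2) fires=4 [2,4) fires=2
i=8 t=7 v=2: → [6,8); WM=5
i=9 t=7 v=2: → [6,8); WM=6
i=10 t=8 v=9: → [8,10); WM=6
i=11 t=5 v=5: → [4,6); WM=7; [4,6) fires=1
i=12 t=9 v=4: → [8,10); WM=7
i=13 t=9 v=9: → [8,10); WM=8; [6,8) fires=2
i=14 t=10 v=7: → [10,12); WM=8
i=15 t=14 v=2: → [14,16); WM=13; [8,10) fires=2 [10,12) fires=1
i=16 t=16 v=9: → [16,18); WM=13
i=17 t=14 v=8: → [14,16); WM=15
i=18 t=18 v=8: → [18,20); WM=15
i=19 t=20 v=3: → [20,22); WM=19; [14,16) fires=2 [16,18) fires=1
i=20 t=24 v=5: → [24,26); WM=19
i=21 t=21 v=9: → [20,22); WM=23; [18,20) fires=1 [20,22) fires=2
i=22 t=21 v=8: → [20,22); WM=23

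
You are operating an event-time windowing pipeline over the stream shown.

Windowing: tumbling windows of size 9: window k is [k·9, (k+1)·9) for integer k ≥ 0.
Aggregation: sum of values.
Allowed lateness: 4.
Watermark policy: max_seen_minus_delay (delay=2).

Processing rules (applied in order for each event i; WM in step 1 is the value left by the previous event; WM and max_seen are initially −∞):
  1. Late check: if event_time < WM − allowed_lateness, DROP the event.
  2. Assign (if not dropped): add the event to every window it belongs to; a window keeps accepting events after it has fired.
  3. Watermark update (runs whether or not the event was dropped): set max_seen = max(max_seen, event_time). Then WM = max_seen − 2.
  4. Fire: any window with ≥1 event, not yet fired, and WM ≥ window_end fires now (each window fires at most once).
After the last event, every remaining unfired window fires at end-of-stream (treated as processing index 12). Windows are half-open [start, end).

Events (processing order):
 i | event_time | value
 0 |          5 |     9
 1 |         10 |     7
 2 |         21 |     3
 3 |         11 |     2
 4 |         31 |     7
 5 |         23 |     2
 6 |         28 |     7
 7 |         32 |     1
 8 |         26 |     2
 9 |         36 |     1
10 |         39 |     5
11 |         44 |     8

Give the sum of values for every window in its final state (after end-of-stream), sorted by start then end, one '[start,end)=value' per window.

[0,9)=9 [9,18)=7 [18,27)=5 [27,36)=15 [36,45)=14

i=0 t=5 v=9: → [0,9); WM=3
i=1 t=10 v=7: → [9,18); WM=8
i=2 t=21 v=3: → [18,27); WM=19; [0,9) fires=9 [9,18) fires=7
i=3 t=11 v=2: DROP (t<19-4); WM=19
i=4 t=31 v=7: → [27,36); WM=29; [18,27) fires=3
i=5 t=23 v=2: DROP (t<29-4); WM=29
i=6 t=28 v=7: → [27,36); WM=29
i=7 t=32 v=1: → [27,36); WM=30
i=8 t=26 v=2: → [18,27); WM=30
i=9 t=36 v=1: → [36,45); WM=34
i=10 t=39 v=5: → [36,45); WM=37; [27,36) fires=15
i=11 t=44 v=8: → [36,45); WM=42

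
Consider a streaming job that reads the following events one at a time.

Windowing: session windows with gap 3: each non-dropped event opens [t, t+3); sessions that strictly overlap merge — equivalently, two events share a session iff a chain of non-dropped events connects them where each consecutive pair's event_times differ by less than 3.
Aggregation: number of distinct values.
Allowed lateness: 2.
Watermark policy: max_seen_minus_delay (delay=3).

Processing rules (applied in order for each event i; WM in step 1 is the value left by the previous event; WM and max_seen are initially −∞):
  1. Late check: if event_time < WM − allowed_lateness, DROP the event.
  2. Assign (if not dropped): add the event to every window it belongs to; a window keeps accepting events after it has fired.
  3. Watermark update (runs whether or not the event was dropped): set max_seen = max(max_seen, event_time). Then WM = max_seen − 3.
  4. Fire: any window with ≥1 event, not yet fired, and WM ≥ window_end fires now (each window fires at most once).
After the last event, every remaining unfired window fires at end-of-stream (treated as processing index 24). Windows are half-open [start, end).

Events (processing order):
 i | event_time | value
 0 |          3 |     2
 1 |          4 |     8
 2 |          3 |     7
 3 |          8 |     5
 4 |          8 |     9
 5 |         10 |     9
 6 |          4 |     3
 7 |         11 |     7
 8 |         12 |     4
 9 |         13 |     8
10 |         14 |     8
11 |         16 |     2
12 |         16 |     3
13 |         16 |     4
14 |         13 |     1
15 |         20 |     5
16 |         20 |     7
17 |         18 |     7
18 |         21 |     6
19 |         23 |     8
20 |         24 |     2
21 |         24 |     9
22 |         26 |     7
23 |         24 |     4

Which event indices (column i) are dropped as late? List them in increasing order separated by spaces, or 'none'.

i=0 t=3 v=2: → [3,6); WM=0
i=1 t=4 v=8: → [3,7); WM=1
i=2 t=3 v=7: → [3,7); WM=1
i=3 t=8 v=5: → [8,11); WM=5
i=4 t=8 v=9: → [8,11); WM=5
i=5 t=10 v=9: → [8,13); WM=7
i=6 t=4 v=3: DROP (t<7-2); WM=7
i=7 t=11 v=7: → [8,14); WM=8
i=8 t=12 v=4: → [8,15); WM=9
i=9 t=13 v=8: → [8,16); WM=10
i=10 t=14 v=8: → [8,17); WM=11
i=11 t=16 v=2: → [8,19); WM=13
i=12 t=16 v=3: → [8,19); WM=13
i=13 t=16 v=4: → [8,19); WM=13
i=14 t=13 v=1: → [8,19); WM=13
i=15 t=20 v=5: → [20,23); WM=17
i=16 t=20 v=7: → [20,23); WM=17
i=17 t=18 v=7: → [8,23); WM=17
i=18 t=21 v=6: → [8,24); WM=18
i=19 t=23 v=8: → [8,26); WM=20
i=20 t=24 v=2: → [8,27); WM=21
i=21 t=24 v=9: → [8,27); WM=21
i=22 t=26 v=7: → [8,29); WM=23
i=23 t=24 v=4: → [8,29); WM=23

6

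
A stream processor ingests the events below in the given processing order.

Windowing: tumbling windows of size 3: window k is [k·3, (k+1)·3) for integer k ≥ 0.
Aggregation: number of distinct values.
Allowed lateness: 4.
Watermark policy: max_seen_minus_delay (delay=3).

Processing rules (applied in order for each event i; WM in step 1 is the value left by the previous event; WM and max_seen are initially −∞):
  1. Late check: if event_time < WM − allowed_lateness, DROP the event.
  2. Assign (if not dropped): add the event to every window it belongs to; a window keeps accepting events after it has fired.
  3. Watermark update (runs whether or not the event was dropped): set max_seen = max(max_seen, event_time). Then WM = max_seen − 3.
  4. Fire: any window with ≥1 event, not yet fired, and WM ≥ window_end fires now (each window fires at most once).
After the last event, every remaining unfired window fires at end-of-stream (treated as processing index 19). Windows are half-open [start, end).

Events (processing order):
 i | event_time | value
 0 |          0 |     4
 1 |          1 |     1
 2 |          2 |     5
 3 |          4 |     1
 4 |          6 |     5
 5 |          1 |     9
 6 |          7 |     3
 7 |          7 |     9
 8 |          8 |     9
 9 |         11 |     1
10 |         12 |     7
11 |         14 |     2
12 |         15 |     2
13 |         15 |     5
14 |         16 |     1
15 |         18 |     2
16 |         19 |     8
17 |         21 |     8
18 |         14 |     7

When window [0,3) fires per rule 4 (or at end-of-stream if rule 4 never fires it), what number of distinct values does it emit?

3

i=0 t=0 v=4: → [0,3); WM=-3
i=1 t=1 v=1: → [0,3); WM=-2
i=2 t=2 v=5: → [0,3); WM=-1
i=3 t=4 v=1: → [3,6); WM=1
i=4 t=6 v=5: → [6,9); WM=3; [0,3) fires=3
i=5 t=1 v=9: → [0,3); WM=3
i=6 t=7 v=3: → [6,9); WM=4
i=7 t=7 v=9: → [6,9); WM=4
i=8 t=8 v=9: → [6,9); WM=5
i=9 t=11 v=1: → [9,12); WM=8; [3,6) fires=1
i=10 t=12 v=7: → [12,15); WM=9; [6,9) fires=3
i=11 t=14 v=2: → [12,15); WM=11
i=12 t=15 v=2: → [15,18); WM=12; [9,12) fires=1
i=13 t=15 v=5: → [15,18); WM=12
i=14 t=16 v=1: → [15,18); WM=13
i=15 t=18 v=2: → [18,21); WM=15; [12,15) fires=2
i=16 t=19 v=8: → [18,21); WM=16
i=17 t=21 v=8: → [21,24); WM=18; [15,18) fires=3
i=18 t=14 v=7: → [12,15); WM=18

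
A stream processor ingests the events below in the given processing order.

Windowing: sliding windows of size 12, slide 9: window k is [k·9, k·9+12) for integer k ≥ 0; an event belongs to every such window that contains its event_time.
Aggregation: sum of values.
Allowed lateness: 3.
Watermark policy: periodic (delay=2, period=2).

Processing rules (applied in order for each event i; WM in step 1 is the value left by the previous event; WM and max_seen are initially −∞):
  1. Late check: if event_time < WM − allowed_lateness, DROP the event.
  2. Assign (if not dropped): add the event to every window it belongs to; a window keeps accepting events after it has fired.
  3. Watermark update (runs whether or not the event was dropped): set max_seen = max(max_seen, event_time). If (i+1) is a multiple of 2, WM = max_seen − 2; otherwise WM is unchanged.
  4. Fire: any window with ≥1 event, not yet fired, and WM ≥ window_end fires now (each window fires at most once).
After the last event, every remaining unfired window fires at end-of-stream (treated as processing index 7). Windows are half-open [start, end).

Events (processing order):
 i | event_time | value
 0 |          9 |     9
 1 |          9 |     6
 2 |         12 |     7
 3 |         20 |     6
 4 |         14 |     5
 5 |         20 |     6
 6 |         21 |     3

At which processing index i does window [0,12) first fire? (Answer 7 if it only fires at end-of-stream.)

i=0 t=9 v=9: → [9,21),[0,12); WM=−∞
i=1 t=9 v=6: → [9,21),[0,12); WM=7
i=2 t=12 v=7: → [9,21); WM=7
i=3 t=20 v=6: → [18,30),[9,21); WM=18; [0,12) fires=15
i=4 t=14 v=5: DROP (t<18-3); WM=18
i=5 t=20 v=6: → [18,30),[9,21); WM=18
i=6 t=21 v=3: → [18,30); WM=18

3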